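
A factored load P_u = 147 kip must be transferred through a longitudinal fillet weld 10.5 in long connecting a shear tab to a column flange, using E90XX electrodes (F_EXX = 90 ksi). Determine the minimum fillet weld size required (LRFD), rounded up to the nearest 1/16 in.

Total weld length L = 10.5 in.
Required throat t_e = P_u / (φ × 0.6 F_EXX × L) = 147 / (0.75 × 0.6 × 90 × 10.5) = 0.3457 in.
Required leg w = t_e / 0.707 = 0.4889 in → use 1/2 in.

w = 1/2 in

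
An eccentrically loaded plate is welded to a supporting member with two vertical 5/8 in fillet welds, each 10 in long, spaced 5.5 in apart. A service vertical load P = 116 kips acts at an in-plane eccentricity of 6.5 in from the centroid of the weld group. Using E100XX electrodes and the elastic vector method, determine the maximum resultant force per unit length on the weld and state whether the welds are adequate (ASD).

E100XX → F_EXX = 100 ksi.
Total weld length L_w = 20 in. Treat welds as unit-width lines.
Polar moment about centroid: J = 2[d³/12 + d(b/2)²] = 2[10³/12 + 10×2.75²] = 317.9 in³.
Direct shear f_v = P/L_w = 116 / 20 = 5.8 kip/in (vertical).
Torsion M = P·e = 116 × 6.5 = 754 kip·in.
Critical point at (x, y) = (2.75, 5) from centroid. f_tx = M·y/J = 11.86 kip/in; f_ty = M·x/J = 6.522 kip/in.
Resultant f_max = √[f_tx² + (f_v + f_ty)²] = √[11.86² + (5.8 + 6.522)²] = 17.1 kip/in.
Capacity per unit length: r_n/Ω = (1/2.0) × 0.6 × 100 × (0.707 × 0.625) = 13.26 kip/in.
17.1 > 13.26 → NOT adequate.

f_max ≈ 17.1 kip/in; NOT adequate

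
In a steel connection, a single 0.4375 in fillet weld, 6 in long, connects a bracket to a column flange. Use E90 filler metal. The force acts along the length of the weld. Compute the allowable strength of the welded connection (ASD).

E90XX → F_EXX = 90 ksi.
Effective throat t_e = 0.707 × 0.4375 = 0.3093 in.
Total length L = 6 in; A_we = 0.3093 × 6 = 1.856 in².
F_nw = 0.6 F_EXX = 0.6 × 90 = 54 ksi.
R_n = 54 × 1.856 = 100.2 kip; R_n/Ω = 100.2/2.0 = 50.11 kip.

R_n/Ω ≈ 50.1 kip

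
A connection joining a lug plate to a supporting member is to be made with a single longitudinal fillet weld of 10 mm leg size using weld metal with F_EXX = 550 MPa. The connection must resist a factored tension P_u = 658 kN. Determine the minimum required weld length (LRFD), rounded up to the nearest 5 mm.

Throat t_e = 0.707 × 10 = 7.07 mm.
φr_n = 0.75 × 0.6 × 550 × 7.07 × 10⁻³ = 1.75 kN/mm.
L_req = P_u / φr_n = 658 / 1.75 = 376 mm total.
Round up → use L = 380 mm.

L = 380 mm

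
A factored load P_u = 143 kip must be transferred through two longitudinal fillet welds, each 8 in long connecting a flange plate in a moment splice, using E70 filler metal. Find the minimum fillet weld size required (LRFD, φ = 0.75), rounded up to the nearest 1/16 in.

w = 7/16 in

E70XX → F_EXX = 70 ksi.
Total weld length L = 16 in.
Required throat t_e = P_u / (φ × 0.6 F_EXX × L) = 143 / (0.75 × 0.6 × 70 × 16) = 0.2837 in.
Required leg w = t_e / 0.707 = 0.4013 in → use 7/16 in.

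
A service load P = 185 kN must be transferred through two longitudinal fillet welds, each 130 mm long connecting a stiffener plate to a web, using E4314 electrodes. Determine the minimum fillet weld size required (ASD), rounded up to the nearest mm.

E43XX → F_EXX = 430 MPa.
Total weld length L = 260 mm.
Required throat t_e = P × Ω / (0.6 F_EXX × L) = 185 × 2.0 / (0.6 × 430 × 260 × 10⁻³) = 5.516 mm.
Required leg w = t_e / 0.707 = 7.802 mm → use 8 mm.

w = 8 mm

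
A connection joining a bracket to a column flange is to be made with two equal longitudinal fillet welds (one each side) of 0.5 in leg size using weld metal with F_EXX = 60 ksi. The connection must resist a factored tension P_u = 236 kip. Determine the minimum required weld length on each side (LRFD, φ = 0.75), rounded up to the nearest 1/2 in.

L = 12.5 in on each side

Throat t_e = 0.707 × 0.5 = 0.3535 in.
φr_n = 0.75 × 0.6 × 60 × 0.3535 = 9.544 kip/in.
L_req = P_u / φr_n = 236 / 9.544 = 24.73 in total.
Per side: 24.73 / 2 = 12.36 in.
Round up → use L = 12.5 in on each side.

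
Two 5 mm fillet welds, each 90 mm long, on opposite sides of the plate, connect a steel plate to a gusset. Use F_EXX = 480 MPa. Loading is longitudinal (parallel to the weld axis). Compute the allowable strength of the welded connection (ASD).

R_n/Ω ≈ 91.6 kN

Effective throat t_e = 0.707 × 5 = 3.535 mm.
Total length L = 180 mm; A_we = 3.535 × 180 = 636.3 mm².
F_nw = 0.6 F_EXX = 0.6 × 480 = 288 MPa.
R_n = 288 × 636.3 × 10⁻³ = 183.3 kN; R_n/Ω = 183.3/2.0 = 91.63 kN.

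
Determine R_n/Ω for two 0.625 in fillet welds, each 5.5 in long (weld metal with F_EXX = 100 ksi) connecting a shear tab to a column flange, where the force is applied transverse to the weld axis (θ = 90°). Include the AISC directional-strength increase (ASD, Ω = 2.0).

R_n/Ω ≈ 219 kips

t_e = 0.707 × 0.625 = 0.4419 in; A_we = 0.4419 × 11 = 4.861 in².
Directional factor: 1.0 + 0.5 sin^1.5(90°) = 1.5.
F_nw = 0.6 × 100 × 1.5 = 90 ksi.
R_n/Ω = (90 × 4.861) / 2.0 = 218.7 kips.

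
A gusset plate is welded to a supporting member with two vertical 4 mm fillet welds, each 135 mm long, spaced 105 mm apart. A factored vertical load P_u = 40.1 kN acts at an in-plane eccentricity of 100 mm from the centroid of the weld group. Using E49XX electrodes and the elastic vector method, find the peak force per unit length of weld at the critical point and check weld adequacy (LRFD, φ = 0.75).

f_max ≈ 406 N/mm; adequate

E49XX → F_EXX = 490 MPa.
Total weld length L_w = 270 mm. Treat welds as unit-width lines.
Polar moment about centroid: J = 2[d³/12 + d(b/2)²] = 2[135³/12 + 135×52.5²] = 1154000 mm³.
Direct shear f_v = P/L_w = 40.1×10³ / 270 = 148.5 N/mm (vertical).
Torsion M = P·e = 40.1×10³ × 100 = 4010000 N·mm.
Critical point at (x, y) = (52.5, 67.5) from centroid. f_tx = M·y/J = 234.5 N/mm; f_ty = M·x/J = 182.4 N/mm.
Resultant f_max = √[f_tx² + (f_v + f_ty)²] = √[234.5² + (148.5 + 182.4)²] = 405.6 N/mm.
Capacity per unit length: φr_n = 0.75 × 0.6 × 490 × (0.707 × 4) = 623.6 N/mm.
405.6 ≤ 623.6 → adequate.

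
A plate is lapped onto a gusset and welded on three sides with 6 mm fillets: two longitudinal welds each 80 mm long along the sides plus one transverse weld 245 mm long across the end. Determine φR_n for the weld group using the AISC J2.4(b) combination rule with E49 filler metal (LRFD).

E49XX → F_EXX = 490 MPa.
t_e = 0.707 × 6 = 4.242 mm.
R_nwl = 0.6 × 490 × 4.242 × 160 × 10⁻³ = 199.5 kN (longitudinal, 2 welds).
R_nwt = 0.6 × 490 × 4.242 × 245 × 10⁻³ = 305.6 kN (transverse, base value).
(i) R_nwl + R_nwt = 505.1 kN; (ii) 0.85 R_nwl + 1.5 R_nwt = 627.9 kN.
R_n = max = 627.9 kN [governs: (ii)]; φR_n = 471 kN.

φR_n ≈ 471 kN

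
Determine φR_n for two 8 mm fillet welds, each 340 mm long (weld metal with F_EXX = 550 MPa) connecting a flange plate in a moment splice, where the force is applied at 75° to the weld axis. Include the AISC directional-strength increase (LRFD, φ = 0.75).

φR_n ≈ 1400 kN

t_e = 0.707 × 8 = 5.656 mm; A_we = 5.656 × 680 = 3846 mm².
Directional factor: 1.0 + 0.5 sin^1.5(75°) = 1.475.
F_nw = 0.6 × 550 × 1.475 = 486.6 MPa.
φR_n = 0.75 × 486.6 × 3846 × 10⁻³ = 1404 kN.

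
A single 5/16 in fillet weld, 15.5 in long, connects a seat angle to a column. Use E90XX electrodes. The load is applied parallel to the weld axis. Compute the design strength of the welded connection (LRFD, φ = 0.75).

E90XX → F_EXX = 90 ksi.
Effective throat t_e = 0.707 × 0.3125 = 0.2209 in.
Total length L = 15.5 in; A_we = 0.2209 × 15.5 = 3.425 in².
F_nw = 0.6 F_EXX = 0.6 × 90 = 54 ksi.
φR_n = 0.75 × 54 × 3.425 = 138.7 kips.

φR_n ≈ 139 kips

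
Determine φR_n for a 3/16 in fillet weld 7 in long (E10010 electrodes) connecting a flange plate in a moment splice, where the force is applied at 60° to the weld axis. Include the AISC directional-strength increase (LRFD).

E100XX → F_EXX = 100 ksi.
t_e = 0.707 × 0.1875 = 0.1326 in; A_we = 0.1326 × 7 = 0.9279 in².
Directional factor: 1.0 + 0.5 sin^1.5(60°) = 1.403.
F_nw = 0.6 × 100 × 1.403 = 84.18 ksi.
φR_n = 0.75 × 84.18 × 0.9279 = 58.58 kips.

φR_n ≈ 58.6 kips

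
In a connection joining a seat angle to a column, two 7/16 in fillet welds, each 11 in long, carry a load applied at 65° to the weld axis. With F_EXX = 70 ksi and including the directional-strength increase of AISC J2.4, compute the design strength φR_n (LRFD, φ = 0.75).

t_e = 0.707 × 0.4375 = 0.3093 in; A_we = 0.3093 × 22 = 6.805 in².
Directional factor: 1.0 + 0.5 sin^1.5(65°) = 1.431.
F_nw = 0.6 × 70 × 1.431 = 60.12 ksi.
φR_n = 0.75 × 60.12 × 6.805 = 306.8 kips.

φR_n ≈ 307 kips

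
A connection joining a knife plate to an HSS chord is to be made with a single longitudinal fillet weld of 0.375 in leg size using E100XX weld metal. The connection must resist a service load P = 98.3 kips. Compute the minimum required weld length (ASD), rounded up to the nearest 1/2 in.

L = 12.5 in

E100XX → F_EXX = 100 ksi.
Throat t_e = 0.707 × 0.375 = 0.2651 in.
r_n/Ω = (0.6 × 100 × 0.2651) / 2.0 = 7.954 kip/in.
L_req = P / (r_n/Ω) = 98.3 / 7.954 = 12.36 in total.
Round up → use L = 12.5 in.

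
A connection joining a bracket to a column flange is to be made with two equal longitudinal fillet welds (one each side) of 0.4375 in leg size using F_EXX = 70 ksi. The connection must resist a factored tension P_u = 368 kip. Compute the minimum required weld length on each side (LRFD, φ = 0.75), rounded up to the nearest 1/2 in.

L = 19 in on each side

Throat t_e = 0.707 × 0.4375 = 0.3093 in.
φr_n = 0.75 × 0.6 × 70 × 0.3093 = 9.743 kip/in.
L_req = P_u / φr_n = 368 / 9.743 = 37.77 in total.
Per side: 37.77 / 2 = 18.88 in.
Round up → use L = 19 in on each side.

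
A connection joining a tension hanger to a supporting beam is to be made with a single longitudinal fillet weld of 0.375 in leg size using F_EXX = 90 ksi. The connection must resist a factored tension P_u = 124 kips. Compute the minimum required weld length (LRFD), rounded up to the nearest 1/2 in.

L = 12 in

Throat t_e = 0.707 × 0.375 = 0.2651 in.
φr_n = 0.75 × 0.6 × 90 × 0.2651 = 10.74 kips/in.
L_req = P_u / φr_n = 124 / 10.74 = 11.55 in total.
Round up → use L = 12 in.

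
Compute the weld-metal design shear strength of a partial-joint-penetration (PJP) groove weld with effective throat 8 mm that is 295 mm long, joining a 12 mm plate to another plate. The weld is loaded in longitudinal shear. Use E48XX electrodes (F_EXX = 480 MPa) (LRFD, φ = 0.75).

φR_n ≈ 510 kN

Effective throat (given) t_e = 8 mm.
A_we = 8 × 295 = 2360 mm².
F_nw = 0.6 F_EXX = 288 MPa.
φR_n = 0.75 × 288 × 2360 × 10⁻³ = 509.8 kN.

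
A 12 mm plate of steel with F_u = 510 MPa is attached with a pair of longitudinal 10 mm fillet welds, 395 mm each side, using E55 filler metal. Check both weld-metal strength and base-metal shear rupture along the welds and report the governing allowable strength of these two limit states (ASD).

R_n/Ω ≈ 922 kN (weld metal governs)

E55XX → F_EXX = 550 MPa.
t_e = 0.707 × 10 = 7.07 mm; L = 790 mm.
Weld metal: R_n/Ω = (1/2.0) × 0.6 × 550 × 7.07 × 790 × 10⁻³ = 921.6 kN.
Base metal (shear rupture): R_n/Ω = (1/2.0) × 0.6 × 510 × 12 × 790 × 10⁻³ = 1450 kN.
Governing: weld metal.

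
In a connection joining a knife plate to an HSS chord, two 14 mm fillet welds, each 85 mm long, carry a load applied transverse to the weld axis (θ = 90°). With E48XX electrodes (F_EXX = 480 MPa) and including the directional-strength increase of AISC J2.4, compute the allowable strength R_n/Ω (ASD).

R_n/Ω ≈ 363 kN

t_e = 0.707 × 14 = 9.898 mm; A_we = 9.898 × 170 = 1683 mm².
Directional factor: 1.0 + 0.5 sin^1.5(90°) = 1.5.
F_nw = 0.6 × 480 × 1.5 = 432 MPa.
R_n/Ω = (432 × 1683) / 2.0 × 10⁻³ = 363.5 kN.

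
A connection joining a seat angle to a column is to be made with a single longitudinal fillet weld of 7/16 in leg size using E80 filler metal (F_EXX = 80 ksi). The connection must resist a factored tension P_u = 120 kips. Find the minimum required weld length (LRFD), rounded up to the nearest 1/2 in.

Throat t_e = 0.707 × 0.4375 = 0.3093 in.
φr_n = 0.75 × 0.6 × 80 × 0.3093 = 11.14 kips/in.
L_req = P_u / φr_n = 120 / 11.14 = 10.78 in total.
Round up → use L = 11 in.

L = 11 in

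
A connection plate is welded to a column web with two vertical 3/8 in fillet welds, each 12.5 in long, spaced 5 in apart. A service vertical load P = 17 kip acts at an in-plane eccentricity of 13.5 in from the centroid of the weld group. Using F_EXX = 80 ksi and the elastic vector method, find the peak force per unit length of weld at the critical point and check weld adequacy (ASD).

Total weld length L_w = 25 in. Treat welds as unit-width lines.
Polar moment about centroid: J = 2[d³/12 + d(b/2)²] = 2[12.5³/12 + 12.5×2.5²] = 481.8 in³.
Direct shear f_v = P/L_w = 17 / 25 = 0.68 kip/in (vertical).
Torsion M = P·e = 17 × 13.5 = 229.5 kip·in.
Critical point at (x, y) = (2.5, 6.25) from centroid. f_tx = M·y/J = 2.977 kip/in; f_ty = M·x/J = 1.191 kip/in.
Resultant f_max = √[f_tx² + (f_v + f_ty)²] = √[2.977² + (0.68 + 1.191)²] = 3.516 kip/in.
Capacity per unit length: r_n/Ω = (1/2.0) × 0.6 × 80 × (0.707 × 0.375) = 6.363 kip/in.
3.516 ≤ 6.363 → adequate.

f_max ≈ 3.52 kip/in; adequate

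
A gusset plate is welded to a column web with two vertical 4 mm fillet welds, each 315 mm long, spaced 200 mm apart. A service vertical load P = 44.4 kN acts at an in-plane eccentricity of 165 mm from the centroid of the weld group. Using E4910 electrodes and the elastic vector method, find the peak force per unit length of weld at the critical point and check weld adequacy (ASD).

E49XX → F_EXX = 490 MPa.
Total weld length L_w = 630 mm. Treat welds as unit-width lines.
Polar moment about centroid: J = 2[d³/12 + d(b/2)²] = 2[315³/12 + 315×100²] = 11510000 mm³.
Direct shear f_v = P/L_w = 44.4×10³ / 630 = 70.48 N/mm (vertical).
Torsion M = P·e = 44.4×10³ × 165 = 7326000 N·mm.
Critical point at (x, y) = (100, 157.5) from centroid. f_tx = M·y/J = 100.3 N/mm; f_ty = M·x/J = 63.65 N/mm.
Resultant f_max = √[f_tx² + (f_v + f_ty)²] = √[100.3² + (70.48 + 63.65)²] = 167.5 N/mm.
Capacity per unit length: r_n/Ω = (1/2.0) × 0.6 × 490 × (0.707 × 4) = 415.7 N/mm.
167.5 ≤ 415.7 → adequate.

f_max ≈ 167 N/mm; adequate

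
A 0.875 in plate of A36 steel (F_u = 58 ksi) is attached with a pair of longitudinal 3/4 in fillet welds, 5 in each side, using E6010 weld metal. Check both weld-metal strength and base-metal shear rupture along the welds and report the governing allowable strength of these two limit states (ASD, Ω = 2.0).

R_n/Ω ≈ 95.4 kip (weld metal governs)

E60XX → F_EXX = 60 ksi.
t_e = 0.707 × 0.75 = 0.5302 in; L = 10 in.
Weld metal: R_n/Ω = (1/2.0) × 0.6 × 60 × 0.5302 × 10 = 95.44 kip.
Base metal (shear rupture): R_n/Ω = (1/2.0) × 0.6 × 58 × 0.875 × 10 = 152.2 kip.
Governing: weld metal.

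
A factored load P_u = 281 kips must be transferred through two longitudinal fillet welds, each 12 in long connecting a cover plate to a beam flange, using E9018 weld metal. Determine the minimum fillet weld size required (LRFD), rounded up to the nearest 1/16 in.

w = 7/16 in

E90XX → F_EXX = 90 ksi.
Total weld length L = 24 in.
Required throat t_e = P_u / (φ × 0.6 F_EXX × L) = 281 / (0.75 × 0.6 × 90 × 24) = 0.2891 in.
Required leg w = t_e / 0.707 = 0.4089 in → use 7/16 in.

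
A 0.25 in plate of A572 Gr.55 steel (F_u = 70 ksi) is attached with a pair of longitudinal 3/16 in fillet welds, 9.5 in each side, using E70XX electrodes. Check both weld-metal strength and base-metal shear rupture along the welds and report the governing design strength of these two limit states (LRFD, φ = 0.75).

E70XX → F_EXX = 70 ksi.
t_e = 0.707 × 0.1875 = 0.1326 in; L = 19 in.
Weld metal: φR_n = 0.75 × 0.6 × 70 × 0.1326 × 19 = 79.34 kips.
Base metal (shear rupture): φR_n = 0.75 × 0.6 × 70 × 0.25 × 19 = 149.6 kips.
Governing: weld metal.

φR_n ≈ 79.3 kips (weld metal governs)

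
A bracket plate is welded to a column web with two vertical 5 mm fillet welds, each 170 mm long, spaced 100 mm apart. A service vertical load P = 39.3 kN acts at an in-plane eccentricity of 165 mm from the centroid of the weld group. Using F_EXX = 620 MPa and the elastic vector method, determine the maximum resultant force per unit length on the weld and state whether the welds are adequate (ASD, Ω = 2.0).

f_max ≈ 453 N/mm; adequate

Total weld length L_w = 340 mm. Treat welds as unit-width lines.
Polar moment about centroid: J = 2[d³/12 + d(b/2)²] = 2[170³/12 + 170×50²] = 1669000 mm³.
Direct shear f_v = P/L_w = 39.3×10³ / 340 = 115.6 N/mm (vertical).
Torsion M = P·e = 39.3×10³ × 165 = 6484500 N·mm.
Critical point at (x, y) = (50, 85) from centroid. f_tx = M·y/J = 330.3 N/mm; f_ty = M·x/J = 194.3 N/mm.
Resultant f_max = √[f_tx² + (f_v + f_ty)²] = √[330.3² + (115.6 + 194.3)²] = 452.9 N/mm.
Capacity per unit length: r_n/Ω = (1/2.0) × 0.6 × 620 × (0.707 × 5) = 657.5 N/mm.
452.9 ≤ 657.5 → adequate.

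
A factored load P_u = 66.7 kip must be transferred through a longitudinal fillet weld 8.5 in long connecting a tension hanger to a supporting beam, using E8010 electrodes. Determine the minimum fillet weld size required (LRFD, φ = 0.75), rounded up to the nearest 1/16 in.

E80XX → F_EXX = 80 ksi.
Total weld length L = 8.5 in.
Required throat t_e = P_u / (φ × 0.6 F_EXX × L) = 66.7 / (0.75 × 0.6 × 80 × 8.5) = 0.218 in.
Required leg w = t_e / 0.707 = 0.3083 in → use 5/16 in.

w = 5/16 in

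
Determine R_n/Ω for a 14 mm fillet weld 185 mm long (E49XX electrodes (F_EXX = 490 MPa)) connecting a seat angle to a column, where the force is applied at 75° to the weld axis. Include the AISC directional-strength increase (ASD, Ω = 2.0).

R_n/Ω ≈ 397 kN

t_e = 0.707 × 14 = 9.898 mm; A_we = 9.898 × 185 = 1831 mm².
Directional factor: 1.0 + 0.5 sin^1.5(75°) = 1.475.
F_nw = 0.6 × 490 × 1.475 = 433.6 MPa.
R_n/Ω = (433.6 × 1831) / 2.0 × 10⁻³ = 396.9 kN.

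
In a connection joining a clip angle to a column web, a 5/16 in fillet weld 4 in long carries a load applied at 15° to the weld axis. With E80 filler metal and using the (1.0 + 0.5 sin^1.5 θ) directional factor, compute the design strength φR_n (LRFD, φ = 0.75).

φR_n ≈ 33.9 kip

E80XX → F_EXX = 80 ksi.
t_e = 0.707 × 0.3125 = 0.2209 in; A_we = 0.2209 × 4 = 0.8837 in².
Directional factor: 1.0 + 0.5 sin^1.5(15°) = 1.066.
F_nw = 0.6 × 80 × 1.066 = 51.16 ksi.
φR_n = 0.75 × 51.16 × 0.8837 = 33.91 kip.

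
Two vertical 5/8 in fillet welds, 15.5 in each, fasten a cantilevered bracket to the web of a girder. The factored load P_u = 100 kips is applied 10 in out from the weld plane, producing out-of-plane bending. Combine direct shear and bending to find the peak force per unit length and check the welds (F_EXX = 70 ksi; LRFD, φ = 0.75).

L_w = 2 × 15.5 = 31 in; section modulus (unit throat) S = 2 × L²/6 = 80.08 in².
Direct shear f_v = P/L_w = 100/31 = 3.226 kip/in.
Moment M = P × e = 100 × 10 = 1000 kip·in; bending f_b = M/S = 12.49 kip/in.
f_max = √(f_v² + f_b²) = √(3.226² + 12.49²) = 12.9 kip/in.
φr_n = 0.75 × 0.6 × 70 × (0.707 × 0.625) = 13.92 kip/in → adequate.

f_max ≈ 12.9 kip/in; adequate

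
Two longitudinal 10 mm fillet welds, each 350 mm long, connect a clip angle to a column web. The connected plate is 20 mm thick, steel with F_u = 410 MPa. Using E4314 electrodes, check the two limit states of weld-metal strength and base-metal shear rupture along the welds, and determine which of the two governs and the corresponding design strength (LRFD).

E43XX → F_EXX = 430 MPa.
t_e = 0.707 × 10 = 7.07 mm; L = 700 mm.
Weld metal: φR_n = 0.75 × 0.6 × 430 × 7.07 × 700 × 10⁻³ = 957.6 kN.
Base metal (shear rupture): φR_n = 0.75 × 0.6 × 410 × 20 × 700 × 10⁻³ = 2583 kN.
Governing: weld metal.

φR_n ≈ 958 kN (weld metal governs)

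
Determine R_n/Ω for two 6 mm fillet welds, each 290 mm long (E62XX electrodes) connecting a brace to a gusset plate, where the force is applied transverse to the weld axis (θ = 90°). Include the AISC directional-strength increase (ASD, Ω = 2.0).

R_n/Ω ≈ 686 kN

E62XX → F_EXX = 620 MPa.
t_e = 0.707 × 6 = 4.242 mm; A_we = 4.242 × 580 = 2460 mm².
Directional factor: 1.0 + 0.5 sin^1.5(90°) = 1.5.
F_nw = 0.6 × 620 × 1.5 = 558 MPa.
R_n/Ω = (558 × 2460) / 2.0 × 10⁻³ = 686.4 kN.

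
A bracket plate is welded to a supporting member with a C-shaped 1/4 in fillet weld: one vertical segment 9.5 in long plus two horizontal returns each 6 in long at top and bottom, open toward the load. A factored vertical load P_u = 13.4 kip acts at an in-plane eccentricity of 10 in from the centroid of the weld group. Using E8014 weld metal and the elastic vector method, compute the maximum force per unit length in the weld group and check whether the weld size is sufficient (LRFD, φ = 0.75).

E80XX → F_EXX = 80 ksi.
Total weld length L_w = 21.5 in. Treat welds as unit-width lines.
Centroid: x̄ = 2×6×3 / 21.5 = 1.674 in from the vertical weld.
Polar moment about centroid: J = I_x + I_y = [9.5³/12 + 2×6×4.75²] + [9.5×1.674² + 2(6³/12 + 6×1.326²)] = 425.9 in³.
Direct shear f_v = P/L_w = 13.4 / 21.5 = 0.6233 kip/in (vertical).
Torsion M = P·e = 13.4 × 10 = 134 kip·in.
Critical point at (x, y) = (4.326, 4.75) from centroid. f_tx = M·y/J = 1.494 kip/in; f_ty = M·x/J = 1.361 kip/in.
Resultant f_max = √[f_tx² + (f_v + f_ty)²] = √[1.494² + (0.6233 + 1.361)²] = 2.484 kip/in.
Capacity per unit length: φr_n = 0.75 × 0.6 × 80 × (0.707 × 0.25) = 6.363 kip/in.
2.484 ≤ 6.363 → adequate.

f_max ≈ 2.48 kip/in; adequate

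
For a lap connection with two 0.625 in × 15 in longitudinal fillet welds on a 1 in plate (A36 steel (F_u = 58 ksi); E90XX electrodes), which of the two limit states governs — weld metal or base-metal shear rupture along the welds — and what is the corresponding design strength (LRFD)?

E90XX → F_EXX = 90 ksi.
t_e = 0.707 × 0.625 = 0.4419 in; L = 30 in.
Weld metal: φR_n = 0.75 × 0.6 × 90 × 0.4419 × 30 = 536.9 kips.
Base metal (shear rupture): φR_n = 0.75 × 0.6 × 58 × 1 × 30 = 783 kips.
Governing: weld metal.

φR_n ≈ 537 kips (weld metal governs)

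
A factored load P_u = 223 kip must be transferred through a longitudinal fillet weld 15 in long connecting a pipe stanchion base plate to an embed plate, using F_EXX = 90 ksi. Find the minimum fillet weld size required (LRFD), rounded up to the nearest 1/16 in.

Total weld length L = 15 in.
Required throat t_e = P_u / (φ × 0.6 F_EXX × L) = 223 / (0.75 × 0.6 × 90 × 15) = 0.3671 in.
Required leg w = t_e / 0.707 = 0.5192 in → use 9/16 in.

w = 9/16 in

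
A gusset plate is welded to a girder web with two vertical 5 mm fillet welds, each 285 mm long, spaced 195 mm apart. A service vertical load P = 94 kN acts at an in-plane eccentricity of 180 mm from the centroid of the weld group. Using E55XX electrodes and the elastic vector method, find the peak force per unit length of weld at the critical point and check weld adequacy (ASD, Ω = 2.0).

f_max ≈ 430 N/mm; adequate

E55XX → F_EXX = 550 MPa.
Total weld length L_w = 570 mm. Treat welds as unit-width lines.
Polar moment about centroid: J = 2[d³/12 + d(b/2)²] = 2[285³/12 + 285×97.5²] = 9277000 mm³.
Direct shear f_v = P/L_w = 94×10³ / 570 = 164.9 N/mm (vertical).
Torsion M = P·e = 94×10³ × 180 = 16920000 N·mm.
Critical point at (x, y) = (97.5, 142.5) from centroid. f_tx = M·y/J = 259.9 N/mm; f_ty = M·x/J = 177.8 N/mm.
Resultant f_max = √[f_tx² + (f_v + f_ty)²] = √[259.9² + (164.9 + 177.8)²] = 430.1 N/mm.
Capacity per unit length: r_n/Ω = (1/2.0) × 0.6 × 550 × (0.707 × 5) = 583.3 N/mm.
430.1 ≤ 583.3 → adequate.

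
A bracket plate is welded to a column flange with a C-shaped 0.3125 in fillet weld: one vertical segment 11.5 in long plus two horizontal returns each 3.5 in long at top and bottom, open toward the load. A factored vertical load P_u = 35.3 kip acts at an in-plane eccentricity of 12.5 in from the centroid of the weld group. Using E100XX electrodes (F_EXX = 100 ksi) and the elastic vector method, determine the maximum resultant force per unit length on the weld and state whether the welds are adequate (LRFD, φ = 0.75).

Total weld length L_w = 18.5 in. Treat welds as unit-width lines.
Centroid: x̄ = 2×3.5×1.75 / 18.5 = 0.6622 in from the vertical weld.
Polar moment about centroid: J = I_x + I_y = [11.5³/12 + 2×3.5×5.75²] + [11.5×0.6622² + 2(3.5³/12 + 3.5×1.088²)] = 378.6 in³.
Direct shear f_v = P/L_w = 35.3 / 18.5 = 1.908 kip/in (vertical).
Torsion M = P·e = 35.3 × 12.5 = 441.25 kip·in.
Critical point at (x, y) = (2.838, 5.75) from centroid. f_tx = M·y/J = 6.701 kip/in; f_ty = M·x/J = 3.307 kip/in.
Resultant f_max = √[f_tx² + (f_v + f_ty)²] = √[6.701² + (1.908 + 3.307)²] = 8.491 kip/in.
Capacity per unit length: φr_n = 0.75 × 0.6 × 100 × (0.707 × 0.3125) = 9.942 kip/in.
8.491 ≤ 9.942 → adequate.

f_max ≈ 8.49 kip/in; adequate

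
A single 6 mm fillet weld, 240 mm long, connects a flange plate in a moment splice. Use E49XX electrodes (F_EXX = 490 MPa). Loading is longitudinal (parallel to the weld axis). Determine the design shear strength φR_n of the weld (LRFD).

Effective throat t_e = 0.707 × 6 = 4.242 mm.
Total length L = 240 mm; A_we = 4.242 × 240 = 1018 mm².
F_nw = 0.6 F_EXX = 0.6 × 490 = 294 MPa.
φR_n = 0.75 × 294 × 1018 × 10⁻³ = 224.5 kN.

φR_n ≈ 224 kN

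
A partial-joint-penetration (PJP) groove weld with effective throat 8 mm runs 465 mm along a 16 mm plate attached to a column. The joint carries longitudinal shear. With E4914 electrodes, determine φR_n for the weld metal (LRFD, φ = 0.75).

φR_n ≈ 820 kN

E49XX → F_EXX = 490 MPa.
Effective throat (given) t_e = 8 mm.
A_we = 8 × 465 = 3720 mm².
F_nw = 0.6 F_EXX = 294 MPa.
φR_n = 0.75 × 294 × 3720 × 10⁻³ = 820.3 kN.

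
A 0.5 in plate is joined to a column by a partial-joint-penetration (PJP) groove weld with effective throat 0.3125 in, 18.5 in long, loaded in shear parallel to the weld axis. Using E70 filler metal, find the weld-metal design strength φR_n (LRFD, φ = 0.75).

E70XX → F_EXX = 70 ksi.
Effective throat (given) t_e = 0.3125 in.
A_we = 0.3125 × 18.5 = 5.781 in².
F_nw = 0.6 F_EXX = 42 ksi.
φR_n = 0.75 × 42 × 5.781 = 182.1 kip.

φR_n ≈ 182 kip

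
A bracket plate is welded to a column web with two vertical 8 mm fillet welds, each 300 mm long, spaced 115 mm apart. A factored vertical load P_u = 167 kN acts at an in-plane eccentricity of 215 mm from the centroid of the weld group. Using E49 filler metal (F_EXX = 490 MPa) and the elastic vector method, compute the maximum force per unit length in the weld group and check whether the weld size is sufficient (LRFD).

Total weld length L_w = 600 mm. Treat welds as unit-width lines.
Polar moment about centroid: J = 2[d³/12 + d(b/2)²] = 2[300³/12 + 300×57.5²] = 6484000 mm³.
Direct shear f_v = P/L_w = 167×10³ / 600 = 278.3 N/mm (vertical).
Torsion M = P·e = 167×10³ × 215 = 35905000 N·mm.
Critical point at (x, y) = (57.5, 150) from centroid. f_tx = M·y/J = 830.7 N/mm; f_ty = M·x/J = 318.4 N/mm.
Resultant f_max = √[f_tx² + (f_v + f_ty)²] = √[830.7² + (278.3 + 318.4)²] = 1023 N/mm.
Capacity per unit length: φr_n = 0.75 × 0.6 × 490 × (0.707 × 8) = 1247 N/mm.
1023 ≤ 1247 → adequate.

f_max ≈ 1020 N/mm; adequate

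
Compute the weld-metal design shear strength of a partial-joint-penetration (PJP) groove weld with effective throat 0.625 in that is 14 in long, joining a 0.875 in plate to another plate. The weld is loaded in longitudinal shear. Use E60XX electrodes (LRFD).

φR_n ≈ 236 kip

E60XX → F_EXX = 60 ksi.
Effective throat (given) t_e = 0.625 in.
A_we = 0.625 × 14 = 8.75 in².
F_nw = 0.6 F_EXX = 36 ksi.
φR_n = 0.75 × 36 × 8.75 = 236.2 kip.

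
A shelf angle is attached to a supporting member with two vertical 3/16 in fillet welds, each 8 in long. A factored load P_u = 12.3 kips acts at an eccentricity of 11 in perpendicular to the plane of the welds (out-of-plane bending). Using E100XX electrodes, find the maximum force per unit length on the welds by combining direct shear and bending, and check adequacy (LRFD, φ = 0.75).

f_max ≈ 6.39 kip/in; NOT adequate

E100XX → F_EXX = 100 ksi.
L_w = 2 × 8 = 16 in; section modulus (unit throat) S = 2 × L²/6 = 21.33 in².
Direct shear f_v = P/L_w = 12.3/16 = 0.7688 kip/in.
Moment M = P × e = 12.3 × 11 = 135.3 kip·in; bending f_b = M/S = 6.342 kip/in.
f_max = √(f_v² + f_b²) = √(0.7688² + 6.342²) = 6.389 kip/in.
φr_n = 0.75 × 0.6 × 100 × (0.707 × 0.1875) = 5.965 kip/in → NOT adequate.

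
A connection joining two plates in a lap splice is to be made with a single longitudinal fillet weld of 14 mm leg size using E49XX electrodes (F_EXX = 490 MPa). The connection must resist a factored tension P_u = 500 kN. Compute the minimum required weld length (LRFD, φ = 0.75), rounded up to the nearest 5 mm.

L = 230 mm

Throat t_e = 0.707 × 14 = 9.898 mm.
φr_n = 0.75 × 0.6 × 490 × 9.898 × 10⁻³ = 2.183 kN/mm.
L_req = P_u / φr_n = 500 / 2.183 = 229.1 mm total.
Round up → use L = 230 mm.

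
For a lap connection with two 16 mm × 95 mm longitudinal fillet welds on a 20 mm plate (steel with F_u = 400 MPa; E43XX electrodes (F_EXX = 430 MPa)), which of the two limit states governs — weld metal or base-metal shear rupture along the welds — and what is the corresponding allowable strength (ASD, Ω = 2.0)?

R_n/Ω ≈ 277 kN (weld metal governs)

t_e = 0.707 × 16 = 11.31 mm; L = 190 mm.
Weld metal: R_n/Ω = (1/2.0) × 0.6 × 430 × 11.31 × 190 × 10⁻³ = 277.3 kN.
Base metal (shear rupture): R_n/Ω = (1/2.0) × 0.6 × 400 × 20 × 190 × 10⁻³ = 456 kN.
Governing: weld metal.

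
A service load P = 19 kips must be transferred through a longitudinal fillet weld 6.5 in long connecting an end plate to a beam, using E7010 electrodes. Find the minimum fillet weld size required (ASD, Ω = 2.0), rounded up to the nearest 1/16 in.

E70XX → F_EXX = 70 ksi.
Total weld length L = 6.5 in.
Required throat t_e = P × Ω / (0.6 F_EXX × L) = 19 × 2.0 / (0.6 × 70 × 6.5) = 0.1392 in.
Required leg w = t_e / 0.707 = 0.1969 in → use 1/4 in.

w = 1/4 in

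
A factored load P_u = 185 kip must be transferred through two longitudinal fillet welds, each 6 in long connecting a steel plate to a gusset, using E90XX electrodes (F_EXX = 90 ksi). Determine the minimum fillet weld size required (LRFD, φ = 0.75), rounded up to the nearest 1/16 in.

Total weld length L = 12 in.
Required throat t_e = P_u / (φ × 0.6 F_EXX × L) = 185 / (0.75 × 0.6 × 90 × 12) = 0.3807 in.
Required leg w = t_e / 0.707 = 0.5384 in → use 9/16 in.

w = 9/16 in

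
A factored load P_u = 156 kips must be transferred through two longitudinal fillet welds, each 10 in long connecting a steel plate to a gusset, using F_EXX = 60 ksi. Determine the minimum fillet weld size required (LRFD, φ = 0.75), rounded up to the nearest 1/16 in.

Total weld length L = 20 in.
Required throat t_e = P_u / (φ × 0.6 F_EXX × L) = 156 / (0.75 × 0.6 × 60 × 20) = 0.2889 in.
Required leg w = t_e / 0.707 = 0.4086 in → use 7/16 in.

w = 7/16 in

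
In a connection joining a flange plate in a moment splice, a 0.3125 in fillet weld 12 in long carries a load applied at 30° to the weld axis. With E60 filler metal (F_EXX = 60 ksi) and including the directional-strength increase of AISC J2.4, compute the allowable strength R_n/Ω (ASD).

R_n/Ω ≈ 56.2 kips

t_e = 0.707 × 0.3125 = 0.2209 in; A_we = 0.2209 × 12 = 2.651 in².
Directional factor: 1.0 + 0.5 sin^1.5(30°) = 1.177.
F_nw = 0.6 × 60 × 1.177 = 42.36 ksi.
R_n/Ω = (42.36 × 2.651) / 2.0 = 56.16 kips.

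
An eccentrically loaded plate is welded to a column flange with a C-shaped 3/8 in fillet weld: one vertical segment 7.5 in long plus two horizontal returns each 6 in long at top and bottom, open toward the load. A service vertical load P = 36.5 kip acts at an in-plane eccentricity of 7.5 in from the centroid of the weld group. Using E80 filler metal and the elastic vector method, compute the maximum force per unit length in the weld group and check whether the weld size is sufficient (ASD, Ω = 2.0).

E80XX → F_EXX = 80 ksi.
Total weld length L_w = 19.5 in. Treat welds as unit-width lines.
Centroid: x̄ = 2×6×3 / 19.5 = 1.846 in from the vertical weld.
Polar moment about centroid: J = I_x + I_y = [7.5³/12 + 2×6×3.75²] + [7.5×1.846² + 2(6³/12 + 6×1.154²)] = 281.4 in³.
Direct shear f_v = P/L_w = 36.5 / 19.5 = 1.872 kip/in (vertical).
Torsion M = P·e = 36.5 × 7.5 = 273.75 kip·in.
Critical point at (x, y) = (4.154, 3.75) from centroid. f_tx = M·y/J = 3.647 kip/in; f_ty = M·x/J = 4.04 kip/in.
Resultant f_max = √[f_tx² + (f_v + f_ty)²] = √[3.647² + (1.872 + 4.04)²] = 6.947 kip/in.
Capacity per unit length: r_n/Ω = (1/2.0) × 0.6 × 80 × (0.707 × 0.375) = 6.363 kip/in.
6.947 > 6.363 → NOT adequate.

f_max ≈ 6.95 kip/in; NOT adequate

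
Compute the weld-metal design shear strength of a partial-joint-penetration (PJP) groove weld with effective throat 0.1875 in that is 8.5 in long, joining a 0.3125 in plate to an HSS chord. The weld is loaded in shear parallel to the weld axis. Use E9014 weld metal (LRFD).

φR_n ≈ 64.5 kips

E90XX → F_EXX = 90 ksi.
Effective throat (given) t_e = 0.1875 in.
A_we = 0.1875 × 8.5 = 1.594 in².
F_nw = 0.6 F_EXX = 54 ksi.
φR_n = 0.75 × 54 × 1.594 = 64.55 kips.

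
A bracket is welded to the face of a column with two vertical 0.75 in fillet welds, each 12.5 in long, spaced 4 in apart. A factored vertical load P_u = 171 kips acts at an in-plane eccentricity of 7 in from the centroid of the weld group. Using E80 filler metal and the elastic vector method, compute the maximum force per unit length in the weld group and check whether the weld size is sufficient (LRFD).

f_max ≈ 21.6 kip/in; NOT adequate

E80XX → F_EXX = 80 ksi.
Total weld length L_w = 25 in. Treat welds as unit-width lines.
Polar moment about centroid: J = 2[d³/12 + d(b/2)²] = 2[12.5³/12 + 12.5×2²] = 425.5 in³.
Direct shear f_v = P/L_w = 171 / 25 = 6.84 kip/in (vertical).
Torsion M = P·e = 171 × 7 = 1197 kip·in.
Critical point at (x, y) = (2, 6.25) from centroid. f_tx = M·y/J = 17.58 kip/in; f_ty = M·x/J = 5.626 kip/in.
Resultant f_max = √[f_tx² + (f_v + f_ty)²] = √[17.58² + (6.84 + 5.626)²] = 21.55 kip/in.
Capacity per unit length: φr_n = 0.75 × 0.6 × 80 × (0.707 × 0.75) = 19.09 kip/in.
21.55 > 19.09 → NOT adequate.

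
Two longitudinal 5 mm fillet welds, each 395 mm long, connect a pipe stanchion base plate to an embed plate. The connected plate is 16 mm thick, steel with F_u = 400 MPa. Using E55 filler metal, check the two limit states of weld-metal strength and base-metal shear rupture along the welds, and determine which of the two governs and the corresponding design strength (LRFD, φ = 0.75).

E55XX → F_EXX = 550 MPa.
t_e = 0.707 × 5 = 3.535 mm; L = 790 mm.
Weld metal: φR_n = 0.75 × 0.6 × 550 × 3.535 × 790 × 10⁻³ = 691.2 kN.
Base metal (shear rupture): φR_n = 0.75 × 0.6 × 400 × 16 × 790 × 10⁻³ = 2275 kN.
Governing: weld metal.

φR_n ≈ 691 kN (weld metal governs)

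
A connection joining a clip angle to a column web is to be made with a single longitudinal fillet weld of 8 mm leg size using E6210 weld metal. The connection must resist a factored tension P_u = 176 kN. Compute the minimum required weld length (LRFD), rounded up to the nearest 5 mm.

E62XX → F_EXX = 620 MPa.
Throat t_e = 0.707 × 8 = 5.656 mm.
φr_n = 0.75 × 0.6 × 620 × 5.656 × 10⁻³ = 1.578 kN/mm.
L_req = P_u / φr_n = 176 / 1.578 = 111.5 mm total.
Round up → use L = 115 mm.

L = 115 mm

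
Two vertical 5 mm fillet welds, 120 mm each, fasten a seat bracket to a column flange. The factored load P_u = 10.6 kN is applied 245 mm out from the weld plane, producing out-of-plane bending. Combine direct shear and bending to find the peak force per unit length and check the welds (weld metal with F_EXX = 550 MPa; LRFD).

L_w = 2 × 120 = 240 mm; section modulus (unit throat) S = 2 × L²/6 = 4800 mm².
Direct shear f_v = P/L_w = 10.6×10³/240 = 44.17 N/mm.
Moment M = P × e = 10.6×10³ × 245 = 2597000 N·mm; bending f_b = M/S = 541 N/mm.
f_max = √(f_v² + f_b²) = √(44.17² + 541²) = 542.8 N/mm.
φr_n = 0.75 × 0.6 × 550 × (0.707 × 5) = 874.9 N/mm → adequate.

f_max ≈ 543 N/mm; adequate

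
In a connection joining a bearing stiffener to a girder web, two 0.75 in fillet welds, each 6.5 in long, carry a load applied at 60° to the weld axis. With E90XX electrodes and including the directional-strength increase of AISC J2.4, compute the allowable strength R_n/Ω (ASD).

R_n/Ω ≈ 261 kips

E90XX → F_EXX = 90 ksi.
t_e = 0.707 × 0.75 = 0.5302 in; A_we = 0.5302 × 13 = 6.893 in².
Directional factor: 1.0 + 0.5 sin^1.5(60°) = 1.403.
F_nw = 0.6 × 90 × 1.403 = 75.76 ksi.
R_n/Ω = (75.76 × 6.893) / 2.0 = 261.1 kips.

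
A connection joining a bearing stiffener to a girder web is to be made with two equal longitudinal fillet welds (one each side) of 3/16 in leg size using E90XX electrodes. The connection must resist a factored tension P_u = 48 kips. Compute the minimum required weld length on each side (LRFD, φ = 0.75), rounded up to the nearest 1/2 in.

L = 4.5 in on each side

E90XX → F_EXX = 90 ksi.
Throat t_e = 0.707 × 0.1875 = 0.1326 in.
φr_n = 0.75 × 0.6 × 90 × 0.1326 = 5.369 kips/in.
L_req = P_u / φr_n = 48 / 5.369 = 8.941 in total.
Per side: 8.941 / 2 = 4.47 in.
Round up → use L = 4.5 in on each side.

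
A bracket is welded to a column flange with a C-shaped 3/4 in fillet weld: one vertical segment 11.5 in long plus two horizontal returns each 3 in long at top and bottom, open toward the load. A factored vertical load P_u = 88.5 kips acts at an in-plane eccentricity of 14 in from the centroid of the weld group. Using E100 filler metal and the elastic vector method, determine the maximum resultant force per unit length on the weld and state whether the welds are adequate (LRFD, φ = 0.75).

f_max ≈ 25.4 kip/in; NOT adequate

E100XX → F_EXX = 100 ksi.
Total weld length L_w = 17.5 in. Treat welds as unit-width lines.
Centroid: x̄ = 2×3×1.5 / 17.5 = 0.5143 in from the vertical weld.
Polar moment about centroid: J = I_x + I_y = [11.5³/12 + 2×3×5.75²] + [11.5×0.5143² + 2(3³/12 + 3×0.9857²)] = 338.5 in³.
Direct shear f_v = P/L_w = 88.5 / 17.5 = 5.057 kip/in (vertical).
Torsion M = P·e = 88.5 × 14 = 1239 kip·in.
Critical point at (x, y) = (2.486, 5.75) from centroid. f_tx = M·y/J = 21.05 kip/in; f_ty = M·x/J = 9.099 kip/in.
Resultant f_max = √[f_tx² + (f_v + f_ty)²] = √[21.05² + (5.057 + 9.099)²] = 25.36 kip/in.
Capacity per unit length: φr_n = 0.75 × 0.6 × 100 × (0.707 × 0.75) = 23.86 kip/in.
25.36 > 23.86 → NOT adequate.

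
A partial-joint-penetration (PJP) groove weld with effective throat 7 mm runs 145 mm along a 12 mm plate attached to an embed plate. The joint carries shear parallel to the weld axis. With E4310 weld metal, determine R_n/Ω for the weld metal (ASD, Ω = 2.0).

E43XX → F_EXX = 430 MPa.
Effective throat (given) t_e = 7 mm.
A_we = 7 × 145 = 1015 mm².
F_nw = 0.6 F_EXX = 258 MPa.
R_n/Ω = (258 × 1015) / 2.0 × 10⁻³ = 130.9 kN.

R_n/Ω ≈ 131 kN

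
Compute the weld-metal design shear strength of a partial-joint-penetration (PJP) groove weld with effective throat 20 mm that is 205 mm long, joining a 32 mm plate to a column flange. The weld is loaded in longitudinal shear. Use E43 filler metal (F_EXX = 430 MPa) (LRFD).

Effective throat (given) t_e = 20 mm.
A_we = 20 × 205 = 4100 mm².
F_nw = 0.6 F_EXX = 258 MPa.
φR_n = 0.75 × 258 × 4100 × 10⁻³ = 793.3 kN.

φR_n ≈ 793 kN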